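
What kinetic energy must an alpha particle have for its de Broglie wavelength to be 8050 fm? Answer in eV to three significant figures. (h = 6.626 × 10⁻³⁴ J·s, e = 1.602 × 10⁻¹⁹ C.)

p = h/λ = 6.626 × 10⁻³⁴ / 8.050 × 10⁻¹² = 8.231 × 10⁻²³ kg·m/s.
KE = p²/(2m) = (8.231 × 10⁻²³)² / (2 × 6.645 × 10⁻²⁷) = 5.098 × 10⁻¹⁹ J = 3.18 eV.

KE = 3.18 eV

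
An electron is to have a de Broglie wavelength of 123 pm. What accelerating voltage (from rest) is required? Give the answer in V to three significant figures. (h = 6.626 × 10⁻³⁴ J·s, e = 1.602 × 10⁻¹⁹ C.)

V = 99.4 V

p = h/λ = 6.626 × 10⁻³⁴ / 1.230 × 10⁻¹⁰ = 5.387 × 10⁻²⁴ kg·m/s.
KE = p²/(2m) = 1.593 × 10⁻¹⁷ J.
V = KE/e = 1.593 × 10⁻¹⁷ / (1.602 × 10⁻¹⁹) = 99.4 V.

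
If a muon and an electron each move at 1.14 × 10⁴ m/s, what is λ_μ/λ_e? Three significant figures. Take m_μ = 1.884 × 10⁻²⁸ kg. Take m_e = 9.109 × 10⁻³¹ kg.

λ_μ/λ_e = 4.83 × 10⁻³

At fixed v, p = mv so λ = h/(mv) ∝ 1/m.
λ_μ/λ_e = m_e/m_μ = 9.109 × 10⁻³¹/1.884 × 10⁻²⁸ = 4.83 × 10⁻³.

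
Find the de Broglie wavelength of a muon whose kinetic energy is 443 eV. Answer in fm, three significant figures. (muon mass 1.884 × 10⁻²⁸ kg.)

KE = 443 eV = 7.097 × 10⁻¹⁷ J.
p = √(2mKE) = √(2 × 1.884 × 10⁻²⁸ × 7.097 × 10⁻¹⁷) = 1.635 × 10⁻²² kg·m/s.
λ = h/p = 6.626 × 10⁻³⁴ / 1.635 × 10⁻²² = 4.05 × 10⁻¹² m = 4050 fm.

λ = 4050 fm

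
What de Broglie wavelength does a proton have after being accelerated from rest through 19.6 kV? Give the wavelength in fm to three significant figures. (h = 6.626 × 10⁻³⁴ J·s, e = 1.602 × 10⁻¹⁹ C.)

λ = 204 fm

KE = eV = 1.602 × 10⁻¹⁹ × 1.960 × 10⁴ = 3.140 × 10⁻¹⁵ J.
p = √(2mKE) = √(2 × 1.673 × 10⁻²⁷ × 3.140 × 10⁻¹⁵) = 3.241 × 10⁻²¹ kg·m/s.
λ = h/p = 6.626 × 10⁻³⁴ / 3.241 × 10⁻²¹ = 2.04 × 10⁻¹³ m = 204 fm.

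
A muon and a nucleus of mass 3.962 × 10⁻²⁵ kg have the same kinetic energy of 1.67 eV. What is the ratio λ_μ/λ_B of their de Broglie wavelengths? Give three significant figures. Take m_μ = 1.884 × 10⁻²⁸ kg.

λ_μ/λ_B = 45.9

At fixed KE, p = √(2mKE) so λ = h/p ∝ 1/√m.
λ_μ/λ_B = √(m_B/m_μ) = √(3.962 × 10⁻²⁵/1.884 × 10⁻²⁸) = √(2103) = 45.9.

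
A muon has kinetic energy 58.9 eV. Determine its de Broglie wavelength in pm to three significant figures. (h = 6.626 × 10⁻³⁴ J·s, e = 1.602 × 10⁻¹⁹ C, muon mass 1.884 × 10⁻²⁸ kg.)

KE = 58.9 eV = 9.436 × 10⁻¹⁸ J.
p = √(2mKE) = √(2 × 1.884 × 10⁻²⁸ × 9.436 × 10⁻¹⁸) = 5.963 × 10⁻²³ kg·m/s.
λ = h/p = 6.626 × 10⁻³⁴ / 5.963 × 10⁻²³ = 1.11 × 10⁻¹¹ m = 11.1 pm.

λ = 11.1 pm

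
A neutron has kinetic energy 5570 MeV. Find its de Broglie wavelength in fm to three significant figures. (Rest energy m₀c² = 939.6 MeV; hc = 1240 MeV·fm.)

λ = 0.193 fm

Total energy E = KE + m₀c² = 5570 + 939.6 = 6509.6 MeV.
(pc)² = E² − (m₀c²)² = (6509.6)² − (939.6)² = 4.149 × 10⁷ MeV², so pc = 6441 MeV.
λ = hc/(pc) = 1240 MeV·fm / 6441 MeV = 0.193 fm.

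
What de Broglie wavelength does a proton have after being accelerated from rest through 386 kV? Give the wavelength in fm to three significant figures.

λ = 46.1 fm

KE = eV = 1.602 × 10⁻¹⁹ × 3.860 × 10⁵ = 6.184 × 10⁻¹⁴ J.
p = √(2mKE) = √(2 × 1.673 × 10⁻²⁷ × 6.184 × 10⁻¹⁴) = 1.438 × 10⁻²⁰ kg·m/s.
λ = h/p = 6.626 × 10⁻³⁴ / 1.438 × 10⁻²⁰ = 4.61 × 10⁻¹⁴ m = 46.1 fm.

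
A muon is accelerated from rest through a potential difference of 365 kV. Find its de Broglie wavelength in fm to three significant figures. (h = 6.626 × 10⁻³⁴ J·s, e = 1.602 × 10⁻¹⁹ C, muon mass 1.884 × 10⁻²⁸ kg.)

KE = eV = 1.602 × 10⁻¹⁹ × 3.650 × 10⁵ = 5.847 × 10⁻¹⁴ J.
p = √(2mKE) = √(2 × 1.884 × 10⁻²⁸ × 5.847 × 10⁻¹⁴) = 4.694 × 10⁻²¹ kg·m/s.
λ = h/p = 6.626 × 10⁻³⁴ / 4.694 × 10⁻²¹ = 1.41 × 10⁻¹³ m = 141 fm.

λ = 141 fm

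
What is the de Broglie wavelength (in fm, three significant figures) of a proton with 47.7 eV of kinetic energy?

λ = 4140 fm

KE = 47.7 eV = 7.642 × 10⁻¹⁸ J.
p = √(2mKE) = √(2 × 1.673 × 10⁻²⁷ × 7.642 × 10⁻¹⁸) = 1.599 × 10⁻²² kg·m/s.
λ = h/p = 6.626 × 10⁻³⁴ / 1.599 × 10⁻²² = 4.14 × 10⁻¹² m = 4140 fm.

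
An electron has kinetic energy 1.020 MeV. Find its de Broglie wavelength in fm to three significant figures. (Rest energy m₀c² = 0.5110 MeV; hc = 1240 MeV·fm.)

Total energy E = KE + m₀c² = 1.020 + 0.5110 = 1.5310 MeV.
(pc)² = E² − (m₀c²)² = (1.5310)² − (0.5110)² = 2.083 MeV², so pc = 1.443 MeV.
λ = hc/(pc) = 1240 MeV·fm / 1.443 MeV = 859 fm.

λ = 859 fm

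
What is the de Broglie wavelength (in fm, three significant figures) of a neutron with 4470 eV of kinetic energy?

λ = 428 fm

KE = 4470 eV = 7.161 × 10⁻¹⁶ J.
p = √(2mKE) = √(2 × 1.675 × 10⁻²⁷ × 7.161 × 10⁻¹⁶) = 1.549 × 10⁻²¹ kg·m/s.
λ = h/p = 6.626 × 10⁻³⁴ / 1.549 × 10⁻²¹ = 4.28 × 10⁻¹³ m = 428 fm.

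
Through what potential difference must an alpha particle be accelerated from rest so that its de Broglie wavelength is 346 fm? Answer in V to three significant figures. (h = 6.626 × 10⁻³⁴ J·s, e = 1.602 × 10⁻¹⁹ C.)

V = 861 V

p = h/λ = 6.626 × 10⁻³⁴ / 3.460 × 10⁻¹³ = 1.915 × 10⁻²¹ kg·m/s.
KE = p²/(2m) = 2.759 × 10⁻¹⁶ J.
V = KE/2e = 2.759 × 10⁻¹⁶ / (2 × 1.602 × 10⁻¹⁹) = 861 V.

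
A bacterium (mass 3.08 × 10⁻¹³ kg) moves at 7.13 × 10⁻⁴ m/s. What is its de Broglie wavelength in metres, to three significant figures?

λ = 3.02 × 10⁻¹⁸ m

p = mv = 3.08 × 10⁻¹³ × 7.13 × 10⁻⁴ = 2.196 × 10⁻¹⁶ kg·m/s.
λ = h/p = 6.626 × 10⁻³⁴ / 2.196 × 10⁻¹⁶ = 3.02 × 10⁻¹⁸ m.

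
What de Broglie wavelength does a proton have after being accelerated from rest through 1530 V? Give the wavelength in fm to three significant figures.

λ = 732 fm

KE = eV = 1.602 × 10⁻¹⁹ × 1530 = 2.451 × 10⁻¹⁶ J.
p = √(2mKE) = √(2 × 1.673 × 10⁻²⁷ × 2.451 × 10⁻¹⁶) = 9.056 × 10⁻²² kg·m/s.
λ = h/p = 6.626 × 10⁻³⁴ / 9.056 × 10⁻²² = 7.32 × 10⁻¹³ m = 732 fm.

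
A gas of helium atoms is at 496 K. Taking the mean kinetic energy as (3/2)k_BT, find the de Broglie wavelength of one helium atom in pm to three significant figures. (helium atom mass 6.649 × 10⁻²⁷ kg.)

λ = 56.7 pm

KE = (3/2)k_BT = 1.5 × 1.381 × 10⁻²³ × 496 = 1.027 × 10⁻²⁰ J.
p = √(2mKE) = √(2 × 6.649 × 10⁻²⁷ × 1.027 × 10⁻²⁰) = 1.169 × 10⁻²³ kg·m/s.
λ = h/p = 5.67 × 10⁻¹¹ m = 56.7 pm.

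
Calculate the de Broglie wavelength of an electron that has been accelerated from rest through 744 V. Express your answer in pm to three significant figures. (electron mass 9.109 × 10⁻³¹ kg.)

λ = 45.0 pm

KE = eV = 1.602 × 10⁻¹⁹ × 744.0 = 1.192 × 10⁻¹⁶ J.
p = √(2mKE) = √(2 × 9.109 × 10⁻³¹ × 1.192 × 10⁻¹⁶) = 1.474 × 10⁻²³ kg·m/s.
λ = h/p = 6.626 × 10⁻³⁴ / 1.474 × 10⁻²³ = 4.50 × 10⁻¹¹ m = 45.0 pm.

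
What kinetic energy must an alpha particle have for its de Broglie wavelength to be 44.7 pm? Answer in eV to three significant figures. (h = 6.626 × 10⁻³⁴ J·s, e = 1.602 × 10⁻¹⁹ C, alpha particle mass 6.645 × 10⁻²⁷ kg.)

p = h/λ = 6.626 × 10⁻³⁴ / 4.470 × 10⁻¹¹ = 1.482 × 10⁻²³ kg·m/s.
KE = p²/(2m) = (1.482 × 10⁻²³)² / (2 × 6.645 × 10⁻²⁷) = 1.653 × 10⁻²⁰ J = 0.103 eV.

KE = 0.103 eV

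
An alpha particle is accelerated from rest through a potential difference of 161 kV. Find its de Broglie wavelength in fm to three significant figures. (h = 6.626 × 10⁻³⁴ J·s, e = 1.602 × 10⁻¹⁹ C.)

λ = 25.3 fm

KE = 2eV = 2 × 1.602 × 10⁻¹⁹ × 1.610 × 10⁵ = 5.158 × 10⁻¹⁴ J.
p = √(2mKE) = √(2 × 6.645 × 10⁻²⁷ × 5.158 × 10⁻¹⁴) = 2.618 × 10⁻²⁰ kg·m/s.
λ = h/p = 6.626 × 10⁻³⁴ / 2.618 × 10⁻²⁰ = 2.53 × 10⁻¹⁴ m = 25.3 fm.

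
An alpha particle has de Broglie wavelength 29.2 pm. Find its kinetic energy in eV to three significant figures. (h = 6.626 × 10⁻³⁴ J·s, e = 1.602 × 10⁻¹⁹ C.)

p = h/λ = 6.626 × 10⁻³⁴ / 2.920 × 10⁻¹¹ = 2.269 × 10⁻²³ kg·m/s.
KE = p²/(2m) = (2.269 × 10⁻²³)² / (2 × 6.645 × 10⁻²⁷) = 3.874 × 10⁻²⁰ J = 0.242 eV.

KE = 0.242 eV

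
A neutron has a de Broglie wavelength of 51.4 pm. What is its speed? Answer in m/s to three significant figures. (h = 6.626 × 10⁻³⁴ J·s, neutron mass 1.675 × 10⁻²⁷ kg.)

v = 7700 m/s

p = h/λ = 6.626 × 10⁻³⁴ / 5.140 × 10⁻¹¹ = 1.289 × 10⁻²³ kg·m/s.
v = p/m = 1.289 × 10⁻²³ / 1.675 × 10⁻²⁷ = 7.70 × 10³ m/s = 7700 m/s.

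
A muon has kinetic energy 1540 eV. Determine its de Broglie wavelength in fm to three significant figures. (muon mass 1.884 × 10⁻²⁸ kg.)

λ = 2170 fm

KE = 1540 eV = 2.467 × 10⁻¹⁶ J.
p = √(2mKE) = √(2 × 1.884 × 10⁻²⁸ × 2.467 × 10⁻¹⁶) = 3.049 × 10⁻²² kg·m/s.
λ = h/p = 6.626 × 10⁻³⁴ / 3.049 × 10⁻²² = 2.17 × 10⁻¹² m = 2170 fm.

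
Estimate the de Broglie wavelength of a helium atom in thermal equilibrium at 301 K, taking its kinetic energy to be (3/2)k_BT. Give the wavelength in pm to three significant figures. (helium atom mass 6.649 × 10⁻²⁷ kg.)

KE = (3/2)k_BT = 1.5 × 1.381 × 10⁻²³ × 301 = 6.235 × 10⁻²¹ J.
p = √(2mKE) = √(2 × 6.649 × 10⁻²⁷ × 6.235 × 10⁻²¹) = 9.106 × 10⁻²⁴ kg·m/s.
λ = h/p = 7.28 × 10⁻¹¹ m = 72.8 pm.

λ = 72.8 pm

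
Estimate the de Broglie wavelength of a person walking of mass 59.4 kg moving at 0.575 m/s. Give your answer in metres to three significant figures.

λ = 1.94 × 10⁻³⁵ m

p = mv = 59.4 × 0.575 = 3.415 × 10¹ kg·m/s.
λ = h/p = 6.626 × 10⁻³⁴ / 3.415 × 10¹ = 1.94 × 10⁻³⁵ m.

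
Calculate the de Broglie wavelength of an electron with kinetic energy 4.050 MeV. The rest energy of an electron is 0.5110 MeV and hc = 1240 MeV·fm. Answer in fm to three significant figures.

λ = 274 fm

Total energy E = KE + m₀c² = 4.050 + 0.5110 = 4.5610 MeV.
(pc)² = E² − (m₀c²)² = (4.5610)² − (0.5110)² = 20.54 MeV², so pc = 4.532 MeV.
λ = hc/(pc) = 1240 MeV·fm / 4.532 MeV = 274 fm.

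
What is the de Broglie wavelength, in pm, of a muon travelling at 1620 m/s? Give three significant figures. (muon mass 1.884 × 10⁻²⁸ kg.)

p = mv = 1.884 × 10⁻²⁸ × 1620 = 3.052 × 10⁻²⁵ kg·m/s.
λ = h/p = 6.626 × 10⁻³⁴ / 3.052 × 10⁻²⁵ = 2.17 × 10⁻⁹ m = 2170 pm.

λ = 2170 pm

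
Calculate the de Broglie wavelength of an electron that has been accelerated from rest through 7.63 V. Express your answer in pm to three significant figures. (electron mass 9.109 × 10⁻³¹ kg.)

λ = 444 pm

KE = eV = 1.602 × 10⁻¹⁹ × 7.630 = 1.222 × 10⁻¹⁸ J.
p = √(2mKE) = √(2 × 9.109 × 10⁻³¹ × 1.222 × 10⁻¹⁸) = 1.492 × 10⁻²⁴ kg·m/s.
λ = h/p = 6.626 × 10⁻³⁴ / 1.492 × 10⁻²⁴ = 4.44 × 10⁻¹⁰ m = 444 pm.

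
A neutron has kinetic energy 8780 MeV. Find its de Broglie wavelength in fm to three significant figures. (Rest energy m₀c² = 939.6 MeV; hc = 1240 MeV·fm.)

Total energy E = KE + m₀c² = 8780 + 939.6 = 9719.6 MeV.
(pc)² = E² − (m₀c²)² = (9719.6)² − (939.6)² = 9.359 × 10⁷ MeV², so pc = 9674 MeV.
λ = hc/(pc) = 1240 MeV·fm / 9674 MeV = 0.128 fm.

λ = 0.128 fm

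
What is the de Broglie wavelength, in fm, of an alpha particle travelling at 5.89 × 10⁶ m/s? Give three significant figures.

λ = 16.9 fm

p = mv = 6.645 × 10⁻²⁷ × 5.89 × 10⁶ = 3.914 × 10⁻²⁰ kg·m/s.
λ = h/p = 6.626 × 10⁻³⁴ / 3.914 × 10⁻²⁰ = 1.69 × 10⁻¹⁴ m = 16.9 fm.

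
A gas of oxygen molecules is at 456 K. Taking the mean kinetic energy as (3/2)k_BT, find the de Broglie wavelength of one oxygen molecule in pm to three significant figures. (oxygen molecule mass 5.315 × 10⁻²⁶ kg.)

λ = 20.9 pm

KE = (3/2)k_BT = 1.5 × 1.381 × 10⁻²³ × 456 = 9.446 × 10⁻²¹ J.
p = √(2mKE) = √(2 × 5.315 × 10⁻²⁶ × 9.446 × 10⁻²¹) = 3.169 × 10⁻²³ kg·m/s.
λ = h/p = 2.09 × 10⁻¹¹ m = 20.9 pm.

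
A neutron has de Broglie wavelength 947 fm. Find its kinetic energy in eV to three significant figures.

p = h/λ = 6.626 × 10⁻³⁴ / 9.470 × 10⁻¹³ = 6.997 × 10⁻²² kg·m/s.
KE = p²/(2m) = (6.997 × 10⁻²²)² / (2 × 1.675 × 10⁻²⁷) = 1.461 × 10⁻¹⁶ J = 912 eV.

KE = 912 eV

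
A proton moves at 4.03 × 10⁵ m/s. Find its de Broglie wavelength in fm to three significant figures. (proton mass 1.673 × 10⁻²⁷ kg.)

p = mv = 1.673 × 10⁻²⁷ × 4.03 × 10⁵ = 6.742 × 10⁻²² kg·m/s.
λ = h/p = 6.626 × 10⁻³⁴ / 6.742 × 10⁻²² = 9.83 × 10⁻¹³ m = 983 fm.

λ = 983 fm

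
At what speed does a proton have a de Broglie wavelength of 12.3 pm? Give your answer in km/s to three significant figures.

v = 32.2 km/s

p = h/λ = 6.626 × 10⁻³⁴ / 1.230 × 10⁻¹¹ = 5.387 × 10⁻²³ kg·m/s.
v = p/m = 5.387 × 10⁻²³ / 1.673 × 10⁻²⁷ = 3.22 × 10⁴ m/s = 32.2 km/s.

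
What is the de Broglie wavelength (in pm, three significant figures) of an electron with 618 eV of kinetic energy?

KE = 618 eV = 9.900 × 10⁻¹⁷ J.
p = √(2mKE) = √(2 × 9.109 × 10⁻³¹ × 9.900 × 10⁻¹⁷) = 1.343 × 10⁻²³ kg·m/s.
λ = h/p = 6.626 × 10⁻³⁴ / 1.343 × 10⁻²³ = 4.93 × 10⁻¹¹ m = 49.3 pm.

λ = 49.3 pm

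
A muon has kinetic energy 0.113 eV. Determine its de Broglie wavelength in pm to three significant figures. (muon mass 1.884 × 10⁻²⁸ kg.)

KE = 0.113 eV = 1.810 × 10⁻²⁰ J.
p = √(2mKE) = √(2 × 1.884 × 10⁻²⁸ × 1.810 × 10⁻²⁰) = 2.612 × 10⁻²⁴ kg·m/s.
λ = h/p = 6.626 × 10⁻³⁴ / 2.612 × 10⁻²⁴ = 2.54 × 10⁻¹⁰ m = 254 pm.

λ = 254 pm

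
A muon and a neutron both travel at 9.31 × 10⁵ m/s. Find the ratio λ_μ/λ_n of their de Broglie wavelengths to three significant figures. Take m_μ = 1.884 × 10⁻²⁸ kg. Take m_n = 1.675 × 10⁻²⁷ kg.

At fixed v, p = mv so λ = h/(mv) ∝ 1/m.
λ_μ/λ_n = m_n/m_μ = 1.675 × 10⁻²⁷/1.884 × 10⁻²⁸ = 8.89.

λ_μ/λ_n = 8.89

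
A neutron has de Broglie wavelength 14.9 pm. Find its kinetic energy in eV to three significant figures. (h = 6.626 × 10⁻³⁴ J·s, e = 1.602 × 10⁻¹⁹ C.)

KE = 3.68 eV

p = h/λ = 6.626 × 10⁻³⁴ / 1.490 × 10⁻¹¹ = 4.447 × 10⁻²³ kg·m/s.
KE = p²/(2m) = (4.447 × 10⁻²³)² / (2 × 1.675 × 10⁻²⁷) = 5.903 × 10⁻¹⁹ J = 3.68 eV.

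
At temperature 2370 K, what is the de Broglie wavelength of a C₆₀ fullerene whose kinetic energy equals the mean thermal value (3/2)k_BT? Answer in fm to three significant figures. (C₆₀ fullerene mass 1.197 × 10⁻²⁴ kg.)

λ = 1930 fm

KE = (3/2)k_BT = 1.5 × 1.381 × 10⁻²³ × 2370 = 4.909 × 10⁻²⁰ J.
p = √(2mKE) = √(2 × 1.197 × 10⁻²⁴ × 4.909 × 10⁻²⁰) = 3.428 × 10⁻²² kg·m/s.
λ = h/p = 1.93 × 10⁻¹² m = 1930 fm.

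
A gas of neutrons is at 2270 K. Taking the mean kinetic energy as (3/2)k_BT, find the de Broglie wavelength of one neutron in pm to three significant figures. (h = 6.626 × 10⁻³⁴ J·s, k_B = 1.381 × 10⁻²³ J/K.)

λ = 52.8 pm

KE = (3/2)k_BT = 1.5 × 1.381 × 10⁻²³ × 2270 = 4.702 × 10⁻²⁰ J.
p = √(2mKE) = √(2 × 1.675 × 10⁻²⁷ × 4.702 × 10⁻²⁰) = 1.255 × 10⁻²³ kg·m/s.
λ = h/p = 5.28 × 10⁻¹¹ m = 52.8 pm.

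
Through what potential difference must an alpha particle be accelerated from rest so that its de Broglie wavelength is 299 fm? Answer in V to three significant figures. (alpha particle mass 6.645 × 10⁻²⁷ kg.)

V = 1150 V

p = h/λ = 6.626 × 10⁻³⁴ / 2.990 × 10⁻¹³ = 2.216 × 10⁻²¹ kg·m/s.
KE = p²/(2m) = 3.695 × 10⁻¹⁶ J.
V = KE/2e = 3.695 × 10⁻¹⁶ / (2 × 1.602 × 10⁻¹⁹) = 1150 V.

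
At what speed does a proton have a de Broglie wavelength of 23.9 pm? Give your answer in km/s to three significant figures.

v = 16.6 km/s

p = h/λ = 6.626 × 10⁻³⁴ / 2.390 × 10⁻¹¹ = 2.772 × 10⁻²³ kg·m/s.
v = p/m = 2.772 × 10⁻²³ / 1.673 × 10⁻²⁷ = 1.66 × 10⁴ m/s = 16.6 km/s.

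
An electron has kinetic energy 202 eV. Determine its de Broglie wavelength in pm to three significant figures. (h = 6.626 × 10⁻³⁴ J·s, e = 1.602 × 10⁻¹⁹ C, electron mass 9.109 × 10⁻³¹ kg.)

λ = 86.3 pm

KE = 202 eV = 3.236 × 10⁻¹⁷ J.
p = √(2mKE) = √(2 × 9.109 × 10⁻³¹ × 3.236 × 10⁻¹⁷) = 7.678 × 10⁻²⁴ kg·m/s.
λ = h/p = 6.626 × 10⁻³⁴ / 7.678 × 10⁻²⁴ = 8.63 × 10⁻¹¹ m = 86.3 pm.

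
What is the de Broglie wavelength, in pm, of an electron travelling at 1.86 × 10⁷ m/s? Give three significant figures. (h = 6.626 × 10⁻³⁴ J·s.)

p = mv = 9.109 × 10⁻³¹ × 1.86 × 10⁷ = 1.694 × 10⁻²³ kg·m/s.
λ = h/p = 6.626 × 10⁻³⁴ / 1.694 × 10⁻²³ = 3.91 × 10⁻¹¹ m = 39.1 pm.

λ = 39.1 pm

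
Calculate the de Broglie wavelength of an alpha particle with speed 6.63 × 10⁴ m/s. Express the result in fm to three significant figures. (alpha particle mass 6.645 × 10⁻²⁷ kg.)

p = mv = 6.645 × 10⁻²⁷ × 6.63 × 10⁴ = 4.406 × 10⁻²² kg·m/s.
λ = h/p = 6.626 × 10⁻³⁴ / 4.406 × 10⁻²² = 1.50 × 10⁻¹² m = 1500 fm.

λ = 1500 fm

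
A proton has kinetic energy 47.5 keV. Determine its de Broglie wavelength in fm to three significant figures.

KE = 47.5 keV = 7.610 × 10⁻¹⁵ J.
p = √(2mKE) = √(2 × 1.673 × 10⁻²⁷ × 7.610 × 10⁻¹⁵) = 5.046 × 10⁻²¹ kg·m/s.
λ = h/p = 6.626 × 10⁻³⁴ / 5.046 × 10⁻²¹ = 1.31 × 10⁻¹³ m = 131 fm.

λ = 131 fm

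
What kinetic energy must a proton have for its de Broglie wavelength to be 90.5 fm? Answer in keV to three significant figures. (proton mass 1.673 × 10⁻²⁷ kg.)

KE = 100 keV

p = h/λ = 6.626 × 10⁻³⁴ / 9.050 × 10⁻¹⁴ = 7.322 × 10⁻²¹ kg·m/s.
KE = p²/(2m) = (7.322 × 10⁻²¹)² / (2 × 1.673 × 10⁻²⁷) = 1.602 × 10⁻¹⁴ J = 100 keV.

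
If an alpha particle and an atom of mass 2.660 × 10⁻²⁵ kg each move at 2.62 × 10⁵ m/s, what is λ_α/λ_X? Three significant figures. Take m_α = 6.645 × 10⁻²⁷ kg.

At fixed v, p = mv so λ = h/(mv) ∝ 1/m.
λ_α/λ_X = m_X/m_α = 2.660 × 10⁻²⁵/6.645 × 10⁻²⁷ = 40.0.

λ_α/λ_X = 40.0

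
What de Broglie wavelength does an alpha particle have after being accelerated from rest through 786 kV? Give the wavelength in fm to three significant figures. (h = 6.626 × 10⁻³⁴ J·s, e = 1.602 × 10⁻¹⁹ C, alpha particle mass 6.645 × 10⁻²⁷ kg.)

λ = 11.5 fm

KE = 2eV = 2 × 1.602 × 10⁻¹⁹ × 7.860 × 10⁵ = 2.518 × 10⁻¹³ J.
p = √(2mKE) = √(2 × 6.645 × 10⁻²⁷ × 2.518 × 10⁻¹³) = 5.785 × 10⁻²⁰ kg·m/s.
λ = h/p = 6.626 × 10⁻³⁴ / 5.785 × 10⁻²⁰ = 1.15 × 10⁻¹⁴ m = 11.5 fm.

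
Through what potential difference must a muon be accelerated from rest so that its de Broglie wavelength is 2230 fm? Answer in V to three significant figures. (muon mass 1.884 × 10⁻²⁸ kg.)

V = 1460 V

p = h/λ = 6.626 × 10⁻³⁴ / 2.230 × 10⁻¹² = 2.971 × 10⁻²² kg·m/s.
KE = p²/(2m) = 2.343 × 10⁻¹⁶ J.
V = KE/e = 2.343 × 10⁻¹⁶ / (1.602 × 10⁻¹⁹) = 1460 V.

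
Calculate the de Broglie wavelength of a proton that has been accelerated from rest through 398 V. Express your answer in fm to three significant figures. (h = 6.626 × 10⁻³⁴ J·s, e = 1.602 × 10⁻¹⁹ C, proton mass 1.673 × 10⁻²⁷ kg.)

KE = eV = 1.602 × 10⁻¹⁹ × 398.0 = 6.376 × 10⁻¹⁷ J.
p = √(2mKE) = √(2 × 1.673 × 10⁻²⁷ × 6.376 × 10⁻¹⁷) = 4.619 × 10⁻²² kg·m/s.
λ = h/p = 6.626 × 10⁻³⁴ / 4.619 × 10⁻²² = 1.43 × 10⁻¹² m = 1430 fm.

λ = 1430 fm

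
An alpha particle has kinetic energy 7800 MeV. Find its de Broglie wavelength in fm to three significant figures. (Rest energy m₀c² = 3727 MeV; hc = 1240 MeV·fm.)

λ = 0.114 fm

Total energy E = KE + m₀c² = 7800 + 3727 = 11527 MeV.
(pc)² = E² − (m₀c²)² = (11527)² − (3727)² = 1.190 × 10⁸ MeV², so pc = 1.091 × 10⁴ MeV.
λ = hc/(pc) = 1240 MeV·fm / 1.091 × 10⁴ MeV = 0.114 fm.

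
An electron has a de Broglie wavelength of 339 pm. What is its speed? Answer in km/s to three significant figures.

v = 2150 km/s

p = h/λ = 6.626 × 10⁻³⁴ / 3.390 × 10⁻¹⁰ = 1.955 × 10⁻²⁴ kg·m/s.
v = p/m = 1.955 × 10⁻²⁴ / 9.109 × 10⁻³¹ = 2.15 × 10⁶ m/s = 2150 km/s.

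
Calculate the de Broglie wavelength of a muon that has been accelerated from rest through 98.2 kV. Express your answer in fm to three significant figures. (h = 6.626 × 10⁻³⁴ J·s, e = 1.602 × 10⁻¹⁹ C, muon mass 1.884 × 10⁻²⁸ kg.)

KE = eV = 1.602 × 10⁻¹⁹ × 9.820 × 10⁴ = 1.573 × 10⁻¹⁴ J.
p = √(2mKE) = √(2 × 1.884 × 10⁻²⁸ × 1.573 × 10⁻¹⁴) = 2.435 × 10⁻²¹ kg·m/s.
λ = h/p = 6.626 × 10⁻³⁴ / 2.435 × 10⁻²¹ = 2.72 × 10⁻¹³ m = 272 fm.

λ = 272 fm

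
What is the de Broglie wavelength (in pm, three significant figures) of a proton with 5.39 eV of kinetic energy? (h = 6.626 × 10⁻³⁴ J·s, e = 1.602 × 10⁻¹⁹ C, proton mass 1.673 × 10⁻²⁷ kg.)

KE = 5.39 eV = 8.635 × 10⁻¹⁹ J.
p = √(2mKE) = √(2 × 1.673 × 10⁻²⁷ × 8.635 × 10⁻¹⁹) = 5.375 × 10⁻²³ kg·m/s.
λ = h/p = 6.626 × 10⁻³⁴ / 5.375 × 10⁻²³ = 1.23 × 10⁻¹¹ m = 12.3 pm.

λ = 12.3 pm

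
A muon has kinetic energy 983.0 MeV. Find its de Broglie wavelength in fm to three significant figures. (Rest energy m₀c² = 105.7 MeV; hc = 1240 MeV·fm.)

Total energy E = KE + m₀c² = 983.0 + 105.7 = 1088.7 MeV.
(pc)² = E² − (m₀c²)² = (1088.7)² − (105.7)² = 1.174 × 10⁶ MeV², so pc = 1084 MeV.
λ = hc/(pc) = 1240 MeV·fm / 1084 MeV = 1.14 fm.

λ = 1.14 fm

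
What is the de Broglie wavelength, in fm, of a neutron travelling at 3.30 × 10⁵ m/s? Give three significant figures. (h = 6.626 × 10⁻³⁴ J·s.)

p = mv = 1.675 × 10⁻²⁷ × 3.30 × 10⁵ = 5.528 × 10⁻²² kg·m/s.
λ = h/p = 6.626 × 10⁻³⁴ / 5.528 × 10⁻²² = 1.20 × 10⁻¹² m = 1200 fm.

λ = 1200 fm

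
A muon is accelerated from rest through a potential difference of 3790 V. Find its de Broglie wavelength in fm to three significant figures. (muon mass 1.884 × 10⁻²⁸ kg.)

λ = 1390 fm

KE = eV = 1.602 × 10⁻¹⁹ × 3790 = 6.072 × 10⁻¹⁶ J.
p = √(2mKE) = √(2 × 1.884 × 10⁻²⁸ × 6.072 × 10⁻¹⁶) = 4.783 × 10⁻²² kg·m/s.
λ = h/p = 6.626 × 10⁻³⁴ / 4.783 × 10⁻²² = 1.39 × 10⁻¹² m = 1390 fm.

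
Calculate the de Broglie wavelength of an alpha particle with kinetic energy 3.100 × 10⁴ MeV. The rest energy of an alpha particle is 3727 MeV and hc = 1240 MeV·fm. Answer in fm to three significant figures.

λ = 0.0359 fm

Total energy E = KE + m₀c² = 3.100 × 10⁴ + 3727 = 34727 MeV.
(pc)² = E² − (m₀c²)² = (34727)² − (3727)² = 1.192 × 10⁹ MeV², so pc = 3.453 × 10⁴ MeV.
λ = hc/(pc) = 1240 MeV·fm / 3.453 × 10⁴ MeV = 0.0359 fm.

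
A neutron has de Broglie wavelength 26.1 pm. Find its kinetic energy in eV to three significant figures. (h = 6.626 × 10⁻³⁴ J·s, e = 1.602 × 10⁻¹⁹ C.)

p = h/λ = 6.626 × 10⁻³⁴ / 2.610 × 10⁻¹¹ = 2.539 × 10⁻²³ kg·m/s.
KE = p²/(2m) = (2.539 × 10⁻²³)² / (2 × 1.675 × 10⁻²⁷) = 1.924 × 10⁻¹⁹ J = 1.20 eV.

KE = 1.20 eV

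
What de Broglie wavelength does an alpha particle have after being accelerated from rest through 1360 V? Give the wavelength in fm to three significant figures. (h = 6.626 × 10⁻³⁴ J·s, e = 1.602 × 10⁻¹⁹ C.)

λ = 275 fm

KE = 2eV = 2 × 1.602 × 10⁻¹⁹ × 1360 = 4.357 × 10⁻¹⁶ J.
p = √(2mKE) = √(2 × 6.645 × 10⁻²⁷ × 4.357 × 10⁻¹⁶) = 2.406 × 10⁻²¹ kg·m/s.
λ = h/p = 6.626 × 10⁻³⁴ / 2.406 × 10⁻²¹ = 2.75 × 10⁻¹³ m = 275 fm.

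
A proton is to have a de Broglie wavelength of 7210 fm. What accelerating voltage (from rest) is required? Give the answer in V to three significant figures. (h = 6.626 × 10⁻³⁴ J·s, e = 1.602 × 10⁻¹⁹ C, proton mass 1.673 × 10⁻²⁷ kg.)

p = h/λ = 6.626 × 10⁻³⁴ / 7.210 × 10⁻¹² = 9.190 × 10⁻²³ kg·m/s.
KE = p²/(2m) = 2.524 × 10⁻¹⁸ J.
V = KE/e = 2.524 × 10⁻¹⁸ / (1.602 × 10⁻¹⁹) = 15.8 V.

V = 15.8 V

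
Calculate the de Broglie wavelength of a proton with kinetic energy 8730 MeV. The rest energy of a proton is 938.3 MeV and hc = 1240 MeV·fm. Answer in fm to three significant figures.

λ = 0.129 fm

Total energy E = KE + m₀c² = 8730 + 938.3 = 9668.3 MeV.
(pc)² = E² − (m₀c²)² = (9668.3)² − (938.3)² = 9.260 × 10⁷ MeV², so pc = 9623 MeV.
λ = hc/(pc) = 1240 MeV·fm / 9623 MeV = 0.129 fm.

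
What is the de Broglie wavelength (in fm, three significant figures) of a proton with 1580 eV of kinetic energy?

KE = 1580 eV = 2.531 × 10⁻¹⁶ J.
p = √(2mKE) = √(2 × 1.673 × 10⁻²⁷ × 2.531 × 10⁻¹⁶) = 9.203 × 10⁻²² kg·m/s.
λ = h/p = 6.626 × 10⁻³⁴ / 9.203 × 10⁻²² = 7.20 × 10⁻¹³ m = 720 fm.

λ = 720 fm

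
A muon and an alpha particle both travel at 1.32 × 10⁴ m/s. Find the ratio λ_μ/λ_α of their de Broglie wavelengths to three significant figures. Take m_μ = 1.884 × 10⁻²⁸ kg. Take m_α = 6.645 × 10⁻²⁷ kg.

At fixed v, p = mv so λ = h/(mv) ∝ 1/m.
λ_μ/λ_α = m_α/m_μ = 6.645 × 10⁻²⁷/1.884 × 10⁻²⁸ = 35.3.

λ_μ/λ_α = 35.3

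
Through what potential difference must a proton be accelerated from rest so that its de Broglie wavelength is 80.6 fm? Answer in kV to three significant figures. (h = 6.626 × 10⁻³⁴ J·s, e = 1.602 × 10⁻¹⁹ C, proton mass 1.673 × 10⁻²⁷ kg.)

V = 126 kV

p = h/λ = 6.626 × 10⁻³⁴ / 8.060 × 10⁻¹⁴ = 8.221 × 10⁻²¹ kg·m/s.
KE = p²/(2m) = 2.020 × 10⁻¹⁴ J.
V = KE/e = 2.020 × 10⁻¹⁴ / (1.602 × 10⁻¹⁹) = 126 kV.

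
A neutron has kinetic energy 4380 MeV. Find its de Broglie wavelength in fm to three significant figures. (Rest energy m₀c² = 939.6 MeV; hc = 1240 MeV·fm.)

Total energy E = KE + m₀c² = 4380 + 939.6 = 5319.6 MeV.
(pc)² = E² − (m₀c²)² = (5319.6)² − (939.6)² = 2.742 × 10⁷ MeV², so pc = 5236 MeV.
λ = hc/(pc) = 1240 MeV·fm / 5236 MeV = 0.237 fm.

λ = 0.237 fm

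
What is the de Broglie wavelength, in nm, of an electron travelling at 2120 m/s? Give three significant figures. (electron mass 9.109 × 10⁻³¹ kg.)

λ = 343 nm

p = mv = 9.109 × 10⁻³¹ × 2120 = 1.931 × 10⁻²⁷ kg·m/s.
λ = h/p = 6.626 × 10⁻³⁴ / 1.931 × 10⁻²⁷ = 3.43 × 10⁻⁷ m = 343 nm.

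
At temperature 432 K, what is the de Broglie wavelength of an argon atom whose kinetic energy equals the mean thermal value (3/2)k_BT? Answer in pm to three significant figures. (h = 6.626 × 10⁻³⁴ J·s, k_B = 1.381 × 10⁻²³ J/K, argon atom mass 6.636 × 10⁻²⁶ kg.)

KE = (3/2)k_BT = 1.5 × 1.381 × 10⁻²³ × 432 = 8.949 × 10⁻²¹ J.
p = √(2mKE) = √(2 × 6.636 × 10⁻²⁶ × 8.949 × 10⁻²¹) = 3.446 × 10⁻²³ kg·m/s.
λ = h/p = 1.92 × 10⁻¹¹ m = 19.2 pm.

λ = 19.2 pm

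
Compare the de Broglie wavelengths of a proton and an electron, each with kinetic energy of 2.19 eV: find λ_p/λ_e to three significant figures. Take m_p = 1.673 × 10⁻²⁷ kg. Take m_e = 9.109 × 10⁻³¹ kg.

λ_p/λ_e = 0.0233

At fixed KE, p = √(2mKE) so λ = h/p ∝ 1/√m.
λ_p/λ_e = √(m_e/m_p) = √(9.109 × 10⁻³¹/1.673 × 10⁻²⁷) = √(5.445 × 10⁻⁴) = 0.0233.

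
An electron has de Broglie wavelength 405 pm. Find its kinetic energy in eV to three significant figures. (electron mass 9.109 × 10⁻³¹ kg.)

p = h/λ = 6.626 × 10⁻³⁴ / 4.050 × 10⁻¹⁰ = 1.636 × 10⁻²⁴ kg·m/s.
KE = p²/(2m) = (1.636 × 10⁻²⁴)² / (2 × 9.109 × 10⁻³¹) = 1.469 × 10⁻¹⁸ J = 9.17 eV.

KE = 9.17 eV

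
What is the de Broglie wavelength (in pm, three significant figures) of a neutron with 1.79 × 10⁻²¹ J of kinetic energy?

p = √(2mKE) = √(2 × 1.675 × 10⁻²⁷ × 1.790 × 10⁻²¹) = 2.449 × 10⁻²⁴ kg·m/s.
λ = h/p = 6.626 × 10⁻³⁴ / 2.449 × 10⁻²⁴ = 2.71 × 10⁻¹⁰ m = 271 pm.

λ = 271 pm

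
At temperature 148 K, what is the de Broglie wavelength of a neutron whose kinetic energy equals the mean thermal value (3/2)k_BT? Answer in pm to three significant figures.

KE = (3/2)k_BT = 1.5 × 1.381 × 10⁻²³ × 148 = 3.066 × 10⁻²¹ J.
p = √(2mKE) = √(2 × 1.675 × 10⁻²⁷ × 3.066 × 10⁻²¹) = 3.205 × 10⁻²⁴ kg·m/s.
λ = h/p = 2.07 × 10⁻¹⁰ m = 207 pm.

λ = 207 pm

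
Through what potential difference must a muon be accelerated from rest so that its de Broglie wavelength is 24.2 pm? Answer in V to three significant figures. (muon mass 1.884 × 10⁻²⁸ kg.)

p = h/λ = 6.626 × 10⁻³⁴ / 2.420 × 10⁻¹¹ = 2.738 × 10⁻²³ kg·m/s.
KE = p²/(2m) = 1.990 × 10⁻¹⁸ J.
V = KE/e = 1.990 × 10⁻¹⁸ / (1.602 × 10⁻¹⁹) = 12.4 V.

V = 12.4 V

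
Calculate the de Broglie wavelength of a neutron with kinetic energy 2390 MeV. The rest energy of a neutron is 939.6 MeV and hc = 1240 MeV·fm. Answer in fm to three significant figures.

λ = 0.388 fm

Total energy E = KE + m₀c² = 2390 + 939.6 = 3329.6 MeV.
(pc)² = E² − (m₀c²)² = (3329.6)² − (939.6)² = 1.020 × 10⁷ MeV², so pc = 3194 MeV.
λ = hc/(pc) = 1240 MeV·fm / 3194 MeV = 0.388 fm.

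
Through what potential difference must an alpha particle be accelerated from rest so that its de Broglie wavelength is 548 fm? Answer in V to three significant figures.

V = 343 V

p = h/λ = 6.626 × 10⁻³⁴ / 5.480 × 10⁻¹³ = 1.209 × 10⁻²¹ kg·m/s.
KE = p²/(2m) = 1.100 × 10⁻¹⁶ J.
V = KE/2e = 1.100 × 10⁻¹⁶ / (2 × 1.602 × 10⁻¹⁹) = 343 V.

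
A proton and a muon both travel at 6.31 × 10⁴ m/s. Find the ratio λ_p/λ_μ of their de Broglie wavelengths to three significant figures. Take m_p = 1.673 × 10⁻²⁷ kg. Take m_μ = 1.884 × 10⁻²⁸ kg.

λ_p/λ_μ = 0.113

At fixed v, p = mv so λ = h/(mv) ∝ 1/m.
λ_p/λ_μ = m_μ/m_p = 1.884 × 10⁻²⁸/1.673 × 10⁻²⁷ = 0.113.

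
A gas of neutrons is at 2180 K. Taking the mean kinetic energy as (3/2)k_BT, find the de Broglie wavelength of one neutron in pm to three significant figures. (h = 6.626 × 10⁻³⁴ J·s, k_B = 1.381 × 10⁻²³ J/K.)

λ = 53.9 pm

KE = (3/2)k_BT = 1.5 × 1.381 × 10⁻²³ × 2180 = 4.516 × 10⁻²⁰ J.
p = √(2mKE) = √(2 × 1.675 × 10⁻²⁷ × 4.516 × 10⁻²⁰) = 1.230 × 10⁻²³ kg·m/s.
λ = h/p = 5.39 × 10⁻¹¹ m = 53.9 pm.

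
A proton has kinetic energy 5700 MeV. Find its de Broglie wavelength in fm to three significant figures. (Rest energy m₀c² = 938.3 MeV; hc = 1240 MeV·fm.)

λ = 0.189 fm

Total energy E = KE + m₀c² = 5700 + 938.3 = 6638.3 MeV.
(pc)² = E² − (m₀c²)² = (6638.3)² − (938.3)² = 4.319 × 10⁷ MeV², so pc = 6572 MeV.
λ = hc/(pc) = 1240 MeV·fm / 6572 MeV = 0.189 fm.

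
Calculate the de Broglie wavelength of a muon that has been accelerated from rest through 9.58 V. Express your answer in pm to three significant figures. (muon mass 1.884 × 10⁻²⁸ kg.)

KE = eV = 1.602 × 10⁻¹⁹ × 9.580 = 1.535 × 10⁻¹⁸ J.
p = √(2mKE) = √(2 × 1.884 × 10⁻²⁸ × 1.535 × 10⁻¹⁸) = 2.405 × 10⁻²³ kg·m/s.
λ = h/p = 6.626 × 10⁻³⁴ / 2.405 × 10⁻²³ = 2.76 × 10⁻¹¹ m = 27.6 pm.

λ = 27.6 pm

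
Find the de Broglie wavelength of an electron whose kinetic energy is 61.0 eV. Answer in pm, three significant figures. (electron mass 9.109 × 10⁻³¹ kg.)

λ = 157 pm

KE = 61.0 eV = 9.772 × 10⁻¹⁸ J.
p = √(2mKE) = √(2 × 9.109 × 10⁻³¹ × 9.772 × 10⁻¹⁸) = 4.219 × 10⁻²⁴ kg·m/s.
λ = h/p = 6.626 × 10⁻³⁴ / 4.219 × 10⁻²⁴ = 1.57 × 10⁻¹⁰ m = 157 pm.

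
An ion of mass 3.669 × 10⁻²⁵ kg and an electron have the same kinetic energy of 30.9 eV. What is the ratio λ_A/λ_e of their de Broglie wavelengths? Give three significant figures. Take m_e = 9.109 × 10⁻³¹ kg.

At fixed KE, p = √(2mKE) so λ = h/p ∝ 1/√m.
λ_A/λ_e = √(m_e/m_A) = √(9.109 × 10⁻³¹/3.669 × 10⁻²⁵) = √(2.483 × 10⁻⁶) = 1.58 × 10⁻³.

λ_A/λ_e = 1.58 × 10⁻³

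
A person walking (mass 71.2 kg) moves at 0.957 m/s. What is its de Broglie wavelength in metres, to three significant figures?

λ = 9.72 × 10⁻³⁶ m

p = mv = 71.2 × 0.957 = 6.814 × 10¹ kg·m/s.
λ = h/p = 6.626 × 10⁻³⁴ / 6.814 × 10¹ = 9.72 × 10⁻³⁶ m.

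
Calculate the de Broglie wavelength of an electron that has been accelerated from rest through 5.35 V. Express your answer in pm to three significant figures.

λ = 530 pm

KE = eV = 1.602 × 10⁻¹⁹ × 5.350 = 8.571 × 10⁻¹⁹ J.
p = √(2mKE) = √(2 × 9.109 × 10⁻³¹ × 8.571 × 10⁻¹⁹) = 1.250 × 10⁻²⁴ kg·m/s.
λ = h/p = 6.626 × 10⁻³⁴ / 1.250 × 10⁻²⁴ = 5.30 × 10⁻¹⁰ m = 530 pm.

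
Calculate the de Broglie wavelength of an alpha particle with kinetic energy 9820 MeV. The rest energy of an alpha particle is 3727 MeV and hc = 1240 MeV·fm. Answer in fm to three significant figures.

λ = 0.0952 fm

Total energy E = KE + m₀c² = 9820 + 3727 = 13547 MeV.
(pc)² = E² − (m₀c²)² = (13547)² − (3727)² = 1.696 × 10⁸ MeV², so pc = 1.302 × 10⁴ MeV.
λ = hc/(pc) = 1240 MeV·fm / 1.302 × 10⁴ MeV = 0.0952 fm.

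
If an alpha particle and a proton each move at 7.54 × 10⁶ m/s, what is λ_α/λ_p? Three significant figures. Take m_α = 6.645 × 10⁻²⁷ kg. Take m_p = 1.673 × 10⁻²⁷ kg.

At fixed v, p = mv so λ = h/(mv) ∝ 1/m.
λ_α/λ_p = m_p/m_α = 1.673 × 10⁻²⁷/6.645 × 10⁻²⁷ = 0.252.

λ_α/λ_p = 0.252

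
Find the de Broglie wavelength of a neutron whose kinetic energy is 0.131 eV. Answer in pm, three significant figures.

λ = 79.0 pm

KE = 0.131 eV = 2.099 × 10⁻²⁰ J.
p = √(2mKE) = √(2 × 1.675 × 10⁻²⁷ × 2.099 × 10⁻²⁰) = 8.385 × 10⁻²⁴ kg·m/s.
λ = h/p = 6.626 × 10⁻³⁴ / 8.385 × 10⁻²⁴ = 7.90 × 10⁻¹¹ m = 79.0 pm.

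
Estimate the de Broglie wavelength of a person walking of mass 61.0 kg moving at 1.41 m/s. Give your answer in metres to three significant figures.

p = mv = 61.0 × 1.41 = 8.601 × 10¹ kg·m/s.
λ = h/p = 6.626 × 10⁻³⁴ / 8.601 × 10¹ = 7.70 × 10⁻³⁶ m.

λ = 7.70 × 10⁻³⁶ m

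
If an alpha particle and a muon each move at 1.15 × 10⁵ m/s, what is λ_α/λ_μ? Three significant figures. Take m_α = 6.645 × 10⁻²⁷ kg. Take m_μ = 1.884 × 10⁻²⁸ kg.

λ_α/λ_μ = 0.0284

At fixed v, p = mv so λ = h/(mv) ∝ 1/m.
λ_α/λ_μ = m_μ/m_α = 1.884 × 10⁻²⁸/6.645 × 10⁻²⁷ = 0.0284.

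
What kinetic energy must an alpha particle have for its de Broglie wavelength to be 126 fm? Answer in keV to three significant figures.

p = h/λ = 6.626 × 10⁻³⁴ / 1.260 × 10⁻¹³ = 5.259 × 10⁻²¹ kg·m/s.
KE = p²/(2m) = (5.259 × 10⁻²¹)² / (2 × 6.645 × 10⁻²⁷) = 2.081 × 10⁻¹⁵ J = 13.0 keV.

KE = 13.0 keV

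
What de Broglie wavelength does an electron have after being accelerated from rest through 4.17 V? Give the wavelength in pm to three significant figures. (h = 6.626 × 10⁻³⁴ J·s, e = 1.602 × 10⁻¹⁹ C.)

λ = 601 pm

KE = eV = 1.602 × 10⁻¹⁹ × 4.170 = 6.680 × 10⁻¹⁹ J.
p = √(2mKE) = √(2 × 9.109 × 10⁻³¹ × 6.680 × 10⁻¹⁹) = 1.103 × 10⁻²⁴ kg·m/s.
λ = h/p = 6.626 × 10⁻³⁴ / 1.103 × 10⁻²⁴ = 6.01 × 10⁻¹⁰ m = 601 pm.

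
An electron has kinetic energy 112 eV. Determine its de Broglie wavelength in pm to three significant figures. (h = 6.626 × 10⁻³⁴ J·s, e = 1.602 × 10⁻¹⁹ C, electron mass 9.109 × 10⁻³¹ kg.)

λ = 116 pm

KE = 112 eV = 1.794 × 10⁻¹⁷ J.
p = √(2mKE) = √(2 × 9.109 × 10⁻³¹ × 1.794 × 10⁻¹⁷) = 5.717 × 10⁻²⁴ kg·m/s.
λ = h/p = 6.626 × 10⁻³⁴ / 5.717 × 10⁻²⁴ = 1.16 × 10⁻¹⁰ m = 116 pm.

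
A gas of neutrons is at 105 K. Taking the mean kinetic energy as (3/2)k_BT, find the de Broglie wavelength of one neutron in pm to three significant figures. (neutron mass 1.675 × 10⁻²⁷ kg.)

λ = 245 pm

KE = (3/2)k_BT = 1.5 × 1.381 × 10⁻²³ × 105 = 2.175 × 10⁻²¹ J.
p = √(2mKE) = √(2 × 1.675 × 10⁻²⁷ × 2.175 × 10⁻²¹) = 2.699 × 10⁻²⁴ kg·m/s.
λ = h/p = 2.45 × 10⁻¹⁰ m = 245 pm.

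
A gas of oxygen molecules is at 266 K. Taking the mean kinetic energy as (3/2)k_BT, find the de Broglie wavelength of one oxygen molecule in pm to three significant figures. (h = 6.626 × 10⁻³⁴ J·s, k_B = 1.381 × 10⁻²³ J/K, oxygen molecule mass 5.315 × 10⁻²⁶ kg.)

KE = (3/2)k_BT = 1.5 × 1.381 × 10⁻²³ × 266 = 5.510 × 10⁻²¹ J.
p = √(2mKE) = √(2 × 5.315 × 10⁻²⁶ × 5.510 × 10⁻²¹) = 2.420 × 10⁻²³ kg·m/s.
λ = h/p = 2.74 × 10⁻¹¹ m = 27.4 pm.

λ = 27.4 pm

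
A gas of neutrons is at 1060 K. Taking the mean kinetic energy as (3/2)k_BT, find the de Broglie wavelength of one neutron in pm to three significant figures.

KE = (3/2)k_BT = 1.5 × 1.381 × 10⁻²³ × 1060 = 2.196 × 10⁻²⁰ J.
p = √(2mKE) = √(2 × 1.675 × 10⁻²⁷ × 2.196 × 10⁻²⁰) = 8.577 × 10⁻²⁴ kg·m/s.
λ = h/p = 7.73 × 10⁻¹¹ m = 77.3 pm.

λ = 77.3 pm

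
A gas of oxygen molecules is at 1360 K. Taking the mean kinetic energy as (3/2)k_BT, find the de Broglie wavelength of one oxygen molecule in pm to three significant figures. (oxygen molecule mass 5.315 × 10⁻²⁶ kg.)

KE = (3/2)k_BT = 1.5 × 1.381 × 10⁻²³ × 1360 = 2.817 × 10⁻²⁰ J.
p = √(2mKE) = √(2 × 5.315 × 10⁻²⁶ × 2.817 × 10⁻²⁰) = 5.472 × 10⁻²³ kg·m/s.
λ = h/p = 1.21 × 10⁻¹¹ m = 12.1 pm.

λ = 12.1 pm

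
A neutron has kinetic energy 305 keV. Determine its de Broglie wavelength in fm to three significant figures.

λ = 51.8 fm

KE = 305 keV = 4.886 × 10⁻¹⁴ J.
p = √(2mKE) = √(2 × 1.675 × 10⁻²⁷ × 4.886 × 10⁻¹⁴) = 1.279 × 10⁻²⁰ kg·m/s.
λ = h/p = 6.626 × 10⁻³⁴ / 1.279 × 10⁻²⁰ = 5.18 × 10⁻¹⁴ m = 51.8 fm.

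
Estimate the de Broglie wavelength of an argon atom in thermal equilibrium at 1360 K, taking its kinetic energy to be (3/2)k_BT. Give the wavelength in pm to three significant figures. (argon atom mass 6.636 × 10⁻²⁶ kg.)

λ = 10.8 pm

KE = (3/2)k_BT = 1.5 × 1.381 × 10⁻²³ × 1360 = 2.817 × 10⁻²⁰ J.
p = √(2mKE) = √(2 × 6.636 × 10⁻²⁶ × 2.817 × 10⁻²⁰) = 6.115 × 10⁻²³ kg·m/s.
λ = h/p = 1.08 × 10⁻¹¹ m = 10.8 pm.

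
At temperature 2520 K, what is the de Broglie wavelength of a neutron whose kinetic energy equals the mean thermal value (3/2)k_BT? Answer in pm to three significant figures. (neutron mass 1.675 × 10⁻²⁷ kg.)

KE = (3/2)k_BT = 1.5 × 1.381 × 10⁻²³ × 2520 = 5.220 × 10⁻²⁰ J.
p = √(2mKE) = √(2 × 1.675 × 10⁻²⁷ × 5.220 × 10⁻²⁰) = 1.322 × 10⁻²³ kg·m/s.
λ = h/p = 5.01 × 10⁻¹¹ m = 50.1 pm.

λ = 50.1 pm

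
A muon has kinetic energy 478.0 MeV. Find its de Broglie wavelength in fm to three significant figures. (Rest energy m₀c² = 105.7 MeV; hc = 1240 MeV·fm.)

Total energy E = KE + m₀c² = 478.0 + 105.7 = 583.7 MeV.
(pc)² = E² − (m₀c²)² = (583.7)² − (105.7)² = 3.295 × 10⁵ MeV², so pc = 574.0 MeV.
λ = hc/(pc) = 1240 MeV·fm / 574.0 MeV = 2.16 fm.

λ = 2.16 fm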